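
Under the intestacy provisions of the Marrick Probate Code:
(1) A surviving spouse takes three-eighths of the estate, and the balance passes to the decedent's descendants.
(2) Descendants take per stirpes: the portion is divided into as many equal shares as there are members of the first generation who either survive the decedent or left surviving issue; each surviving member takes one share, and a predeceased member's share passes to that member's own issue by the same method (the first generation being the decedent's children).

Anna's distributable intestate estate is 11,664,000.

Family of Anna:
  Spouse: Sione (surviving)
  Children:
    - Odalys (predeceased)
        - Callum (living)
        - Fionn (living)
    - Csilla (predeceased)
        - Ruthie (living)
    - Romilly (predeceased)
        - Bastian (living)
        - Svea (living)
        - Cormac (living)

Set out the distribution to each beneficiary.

Sione: 4,374,000; Callum: 1,215,000; Fionn: 1,215,000; Ruthie: 2,430,000; Bastian: 810,000; Svea: 810,000; Cormac: 810,000

Sione takes three-eighths of 11,664,000 = 4,374,000. The remaining 7,290,000 passes to the descendants.
The descendants' portion (7,290,000) is divided into 3 shares of 2,430,000: Odalys's 2,430,000 share passes to Odalys's issue; Csilla's 2,430,000 share passes to Csilla's issue; Romilly's 2,430,000 share passes to Romilly's issue.
Odalys's share (2,430,000) is divided into 2 shares of 1,215,000: Callum and Fionn each take 1,215,000.
Csilla's share (2,430,000) passes entirely to Ruthie.
Romilly's share (2,430,000) is divided into 3 shares of 810,000: Bastian, Svea, and Cormac each take 810,000.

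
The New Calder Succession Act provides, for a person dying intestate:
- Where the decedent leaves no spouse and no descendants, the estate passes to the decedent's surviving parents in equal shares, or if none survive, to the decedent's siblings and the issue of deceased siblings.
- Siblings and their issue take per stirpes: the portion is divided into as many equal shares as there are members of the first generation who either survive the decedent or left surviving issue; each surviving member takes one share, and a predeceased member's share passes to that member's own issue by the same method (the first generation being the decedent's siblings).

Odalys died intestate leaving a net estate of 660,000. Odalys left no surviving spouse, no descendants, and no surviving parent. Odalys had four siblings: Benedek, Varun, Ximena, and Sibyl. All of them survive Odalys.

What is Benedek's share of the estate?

Benedek receives 165,000.

The entire 660,000 passes to the siblings and their issue.
That amount (660,000) is divided into 4 shares of 165,000: Benedek, Varun, Ximena, and Sibyl each take 165,000.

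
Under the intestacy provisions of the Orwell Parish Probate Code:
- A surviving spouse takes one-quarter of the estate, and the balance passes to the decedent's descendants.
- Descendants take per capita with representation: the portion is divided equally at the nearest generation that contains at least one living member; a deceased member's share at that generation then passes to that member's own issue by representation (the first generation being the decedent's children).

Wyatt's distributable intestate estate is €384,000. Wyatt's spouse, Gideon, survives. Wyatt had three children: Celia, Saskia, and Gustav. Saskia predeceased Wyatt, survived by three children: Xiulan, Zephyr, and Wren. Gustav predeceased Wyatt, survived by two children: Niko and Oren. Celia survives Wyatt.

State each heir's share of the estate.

Gideon: €96,000; Celia: €96,000; Xiulan: €32,000; Zephyr: €32,000; Wren: €32,000; Niko: €48,000; Oren: €48,000

Gideon takes one-quarter of €384,000 = €96,000. The remaining €288,000 passes to the descendants.
The descendants' portion (€288,000) is divided into 3 shares of €96,000: Celia takes €96,000; Saskia's €96,000 share passes to Saskia's issue; Gustav's €96,000 share passes to Gustav's issue.
Saskia's share (€96,000) is divided into 3 shares of €32,000: Xiulan, Zephyr, and Wren each take €32,000.
Gustav's share (€96,000) is divided into 2 shares of €48,000: Niko and Oren each take €48,000.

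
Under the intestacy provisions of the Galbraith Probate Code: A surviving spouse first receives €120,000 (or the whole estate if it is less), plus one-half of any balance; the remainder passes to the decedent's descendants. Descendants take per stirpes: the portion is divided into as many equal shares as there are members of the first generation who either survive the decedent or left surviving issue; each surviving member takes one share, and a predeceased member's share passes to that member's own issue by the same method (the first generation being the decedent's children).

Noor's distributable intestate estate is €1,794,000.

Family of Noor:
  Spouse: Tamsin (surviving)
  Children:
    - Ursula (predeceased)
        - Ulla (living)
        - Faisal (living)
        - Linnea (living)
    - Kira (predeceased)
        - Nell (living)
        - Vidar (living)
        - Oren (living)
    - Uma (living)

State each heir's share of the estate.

Tamsin first takes €120,000, leaving a balance of €1,674,000. Tamsin then takes one-half of the balance (€837,000), for a total of €957,000. The remaining €837,000 passes to the descendants.
The descendants' portion (€837,000) is divided into 3 shares of €279,000: Uma takes €279,000; Ursula's €279,000 share passes to Ursula's issue; Kira's €279,000 share passes to Kira's issue.
Ursula's share (€279,000) is divided into 3 shares of €93,000: Ulla, Faisal, and Linnea each take €93,000.
Kira's share (€279,000) is divided into 3 shares of €93,000: Nell, Vidar, and Oren each take €93,000.

Tamsin: €957,000; Ulla: €93,000; Faisal: €93,000; Linnea: €93,000; Nell: €93,000; Vidar: €93,000; Oren: €93,000; Uma: €279,000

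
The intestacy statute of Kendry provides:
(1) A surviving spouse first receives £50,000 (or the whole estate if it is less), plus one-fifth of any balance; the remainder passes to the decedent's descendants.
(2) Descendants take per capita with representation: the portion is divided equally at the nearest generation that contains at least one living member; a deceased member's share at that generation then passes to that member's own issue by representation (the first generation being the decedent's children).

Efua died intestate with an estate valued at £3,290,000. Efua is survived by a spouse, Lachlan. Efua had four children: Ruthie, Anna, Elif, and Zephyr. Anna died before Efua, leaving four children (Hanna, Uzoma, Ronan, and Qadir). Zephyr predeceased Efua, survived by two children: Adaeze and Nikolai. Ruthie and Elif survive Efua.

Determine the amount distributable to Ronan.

Lachlan first takes £50,000, leaving a balance of £3,240,000. Lachlan then takes one-fifth of the balance (£648,000), for a total of £698,000. The remaining £2,592,000 passes to the descendants.
The descendants' portion (£2,592,000) is divided into 4 shares of £648,000: Ruthie and Elif each take £648,000; Anna's £648,000 share passes to Anna's issue; Zephyr's £648,000 share passes to Zephyr's issue.
Anna's share (£648,000) is divided into 4 shares of £162,000: Hanna, Uzoma, Ronan, and Qadir each take £162,000.
Zephyr's share (£648,000) is divided into 2 shares of £324,000: Adaeze and Nikolai each take £324,000.

Ronan receives £162,000.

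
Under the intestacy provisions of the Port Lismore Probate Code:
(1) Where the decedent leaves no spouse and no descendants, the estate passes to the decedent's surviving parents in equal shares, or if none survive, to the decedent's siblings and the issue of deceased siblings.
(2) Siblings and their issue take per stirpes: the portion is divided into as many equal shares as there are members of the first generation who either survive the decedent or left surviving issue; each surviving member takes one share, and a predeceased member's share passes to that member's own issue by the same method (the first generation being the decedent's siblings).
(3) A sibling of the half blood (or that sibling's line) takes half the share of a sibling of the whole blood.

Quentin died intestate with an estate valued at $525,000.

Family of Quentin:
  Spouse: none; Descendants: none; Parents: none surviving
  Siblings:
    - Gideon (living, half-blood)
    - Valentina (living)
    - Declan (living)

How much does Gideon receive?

The entire $525,000 passes to the siblings and their issue.
Counting each half-blood sibling's line as half a unit, there are 5/2 units in $525,000, so one unit is $210,000. Whole-blood lines (Valentina and Declan) take $210,000 each; half-blood lines (Gideon) take $105,000 each.

Gideon receives $105,000.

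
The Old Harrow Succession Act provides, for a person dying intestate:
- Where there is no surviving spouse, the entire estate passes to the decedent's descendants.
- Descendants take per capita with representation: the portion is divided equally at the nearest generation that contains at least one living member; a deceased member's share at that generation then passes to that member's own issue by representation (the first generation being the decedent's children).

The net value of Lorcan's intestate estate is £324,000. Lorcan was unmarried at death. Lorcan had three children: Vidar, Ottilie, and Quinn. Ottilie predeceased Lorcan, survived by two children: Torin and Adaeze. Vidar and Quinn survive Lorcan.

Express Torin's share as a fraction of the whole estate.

The entire £324,000 passes to the descendants.
That amount (£324,000) is divided into 3 shares of £108,000: Vidar and Quinn each take £108,000; Ottilie's £108,000 share passes to Ottilie's issue.
Ottilie's share (£108,000) is divided into 2 shares of £54,000: Torin and Adaeze each take £54,000.

Torin receives 1/6 of the estate.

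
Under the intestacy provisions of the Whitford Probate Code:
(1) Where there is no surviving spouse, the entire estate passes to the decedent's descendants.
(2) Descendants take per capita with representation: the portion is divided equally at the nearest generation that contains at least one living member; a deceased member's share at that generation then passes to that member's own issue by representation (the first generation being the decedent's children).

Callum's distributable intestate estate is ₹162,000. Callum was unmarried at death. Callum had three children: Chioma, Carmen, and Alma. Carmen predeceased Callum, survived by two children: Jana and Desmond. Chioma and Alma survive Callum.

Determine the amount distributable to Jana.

Jana receives ₹27,000.

The entire ₹162,000 passes to the descendants.
That amount (₹162,000) is divided into 3 shares of ₹54,000: Chioma and Alma each take ₹54,000; Carmen's ₹54,000 share passes to Carmen's issue.
Carmen's share (₹54,000) is divided into 2 shares of ₹27,000: Jana and Desmond each take ₹27,000.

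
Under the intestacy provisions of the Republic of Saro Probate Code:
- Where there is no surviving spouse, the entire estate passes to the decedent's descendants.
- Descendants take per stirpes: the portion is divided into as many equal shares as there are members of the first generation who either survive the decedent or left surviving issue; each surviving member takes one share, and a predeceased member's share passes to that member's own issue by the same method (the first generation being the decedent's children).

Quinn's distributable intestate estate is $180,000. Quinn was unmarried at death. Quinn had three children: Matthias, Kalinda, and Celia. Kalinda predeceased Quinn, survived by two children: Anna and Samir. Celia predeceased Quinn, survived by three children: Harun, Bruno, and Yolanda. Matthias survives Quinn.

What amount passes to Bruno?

The entire $180,000 passes to the descendants.
That amount ($180,000) is divided into 3 shares of $60,000: Matthias takes $60,000; Kalinda's $60,000 share passes to Kalinda's issue; Celia's $60,000 share passes to Celia's issue.
Kalinda's share ($60,000) is divided into 2 shares of $30,000: Anna and Samir each take $30,000.
Celia's share ($60,000) is divided into 3 shares of $20,000: Harun, Bruno, and Yolanda each take $20,000.

Bruno receives $20,000.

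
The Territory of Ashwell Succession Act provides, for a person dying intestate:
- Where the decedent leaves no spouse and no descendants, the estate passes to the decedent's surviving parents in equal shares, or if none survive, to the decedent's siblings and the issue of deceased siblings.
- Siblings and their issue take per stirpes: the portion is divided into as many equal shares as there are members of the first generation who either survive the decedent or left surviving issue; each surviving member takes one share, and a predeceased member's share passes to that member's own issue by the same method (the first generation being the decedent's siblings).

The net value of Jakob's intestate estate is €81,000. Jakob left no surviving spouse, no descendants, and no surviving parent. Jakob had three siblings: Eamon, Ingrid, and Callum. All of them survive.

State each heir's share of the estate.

Eamon: €27,000; Ingrid: €27,000; Callum: €27,000

The entire €81,000 passes to the siblings and their issue.
That amount (€81,000) is divided into 3 shares of €27,000: Eamon, Ingrid, and Callum each take €27,000.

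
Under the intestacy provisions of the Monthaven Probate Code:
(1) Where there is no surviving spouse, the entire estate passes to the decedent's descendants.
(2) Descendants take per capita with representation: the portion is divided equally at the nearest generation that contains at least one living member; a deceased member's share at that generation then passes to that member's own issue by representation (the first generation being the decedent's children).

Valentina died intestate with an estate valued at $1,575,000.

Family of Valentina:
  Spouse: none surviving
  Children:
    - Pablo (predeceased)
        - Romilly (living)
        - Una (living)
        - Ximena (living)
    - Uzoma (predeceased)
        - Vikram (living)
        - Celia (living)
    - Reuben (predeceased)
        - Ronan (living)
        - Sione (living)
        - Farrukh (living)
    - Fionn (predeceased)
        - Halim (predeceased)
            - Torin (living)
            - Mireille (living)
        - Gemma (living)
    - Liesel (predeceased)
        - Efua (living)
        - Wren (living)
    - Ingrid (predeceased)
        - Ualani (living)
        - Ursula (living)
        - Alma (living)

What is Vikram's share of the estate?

The entire $1,575,000 passes to the descendants.
No child survives, so the initial division is made at the grandchildren's generation.
That amount ($1,575,000) is divided into 15 shares of $105,000: Romilly, Una, Ximena, Vikram, Celia, Ronan, Sione, Farrukh, Gemma, Efua, Wren, Ualani, Ursula, and Alma each take $105,000; Halim's $105,000 share passes to Halim's issue.
Halim's share ($105,000) is divided into 2 shares of $52,500: Torin and Mireille each take $52,500.

Vikram receives $105,000.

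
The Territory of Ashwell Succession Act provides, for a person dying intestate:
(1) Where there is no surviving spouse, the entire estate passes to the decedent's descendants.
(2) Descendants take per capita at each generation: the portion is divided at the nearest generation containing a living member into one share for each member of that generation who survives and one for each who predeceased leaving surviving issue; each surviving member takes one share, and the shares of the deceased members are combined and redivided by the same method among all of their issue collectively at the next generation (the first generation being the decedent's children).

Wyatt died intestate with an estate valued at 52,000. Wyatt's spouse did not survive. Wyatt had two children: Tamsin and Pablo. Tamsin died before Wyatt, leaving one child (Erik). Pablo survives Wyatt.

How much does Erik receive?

Erik receives 26,000.

The entire 52,000 passes to the descendants.
That amount (52,000) is divided at the children's generation into 2 shares of 26,000. Pablo takes 26,000. The remaining share for the deceased Tamsin (26,000) is carried to the next generation.
That pool (26,000) passes entirely to Erik, the sole taker at the grandchildren's generation.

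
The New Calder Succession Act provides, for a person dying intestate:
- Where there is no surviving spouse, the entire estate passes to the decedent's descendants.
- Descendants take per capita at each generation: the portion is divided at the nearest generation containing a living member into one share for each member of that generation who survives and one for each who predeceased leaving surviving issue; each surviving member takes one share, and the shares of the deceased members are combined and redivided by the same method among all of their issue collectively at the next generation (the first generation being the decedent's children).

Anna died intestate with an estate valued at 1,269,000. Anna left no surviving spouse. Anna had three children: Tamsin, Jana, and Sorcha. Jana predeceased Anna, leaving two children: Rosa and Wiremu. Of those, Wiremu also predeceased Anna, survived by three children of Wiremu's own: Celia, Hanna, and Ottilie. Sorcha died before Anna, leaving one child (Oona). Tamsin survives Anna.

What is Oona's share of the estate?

The entire 1,269,000 passes to the descendants.
That amount (1,269,000) is divided at the children's generation into 3 shares of 423,000. Tamsin takes 423,000. The 2 shares of the deceased (Jana and Sorcha) are combined into a pool of 846,000.
That pool (846,000) is divided at the grandchildren's generation into 3 shares of 282,000. Rosa and Oona each take 282,000. The remaining share for the deceased Wiremu (282,000) is carried to the next generation.
That pool (282,000) is divided at the great-grandchildren's generation equally among Celia, Hanna, and Ottilie: 94,000 each.

Oona receives 282,000.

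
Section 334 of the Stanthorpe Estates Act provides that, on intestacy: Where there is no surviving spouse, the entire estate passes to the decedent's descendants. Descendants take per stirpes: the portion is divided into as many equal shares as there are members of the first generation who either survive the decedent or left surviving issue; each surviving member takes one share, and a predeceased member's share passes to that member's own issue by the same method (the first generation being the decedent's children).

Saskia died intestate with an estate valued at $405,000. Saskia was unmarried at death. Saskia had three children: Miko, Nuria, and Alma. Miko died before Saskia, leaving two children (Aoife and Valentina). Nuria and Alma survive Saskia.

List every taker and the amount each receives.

The entire $405,000 passes to the descendants.
That amount ($405,000) is divided into 3 shares of $135,000: Nuria and Alma each take $135,000; Miko's $135,000 share passes to Miko's issue.
Miko's share ($135,000) is divided into 2 shares of $67,500: Aoife and Valentina each take $67,500.

Aoife: $67,500; Valentina: $67,500; Nuria: $135,000; Alma: $135,000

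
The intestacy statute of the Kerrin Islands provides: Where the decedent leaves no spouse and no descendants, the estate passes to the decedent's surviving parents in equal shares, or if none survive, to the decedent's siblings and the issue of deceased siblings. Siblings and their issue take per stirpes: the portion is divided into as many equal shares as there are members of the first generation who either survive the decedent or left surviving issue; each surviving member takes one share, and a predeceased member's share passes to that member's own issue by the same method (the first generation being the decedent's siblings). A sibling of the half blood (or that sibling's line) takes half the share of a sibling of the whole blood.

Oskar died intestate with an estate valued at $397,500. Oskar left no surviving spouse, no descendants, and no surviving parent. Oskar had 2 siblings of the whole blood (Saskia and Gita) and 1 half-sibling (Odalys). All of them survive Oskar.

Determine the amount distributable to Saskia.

Saskia receives $159,000.

The entire $397,500 passes to the siblings and their issue.
Counting each half-blood sibling's line as half a unit, there are 5/2 units in $397,500, so one unit is $159,000. Whole-blood lines (Saskia and Gita) take $159,000 each; half-blood lines (Odalys) take $79,500 each.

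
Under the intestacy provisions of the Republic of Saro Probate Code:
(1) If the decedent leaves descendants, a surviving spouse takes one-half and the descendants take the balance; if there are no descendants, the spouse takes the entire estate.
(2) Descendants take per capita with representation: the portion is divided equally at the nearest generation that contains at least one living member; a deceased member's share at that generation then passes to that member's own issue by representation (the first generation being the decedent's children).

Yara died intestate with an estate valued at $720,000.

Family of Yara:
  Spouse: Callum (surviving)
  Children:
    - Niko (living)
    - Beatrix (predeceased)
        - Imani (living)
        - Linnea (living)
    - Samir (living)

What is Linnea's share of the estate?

Linnea receives $60,000.

Callum takes one-half of $720,000 = $360,000. The remaining $360,000 passes to the descendants.
The descendants' portion ($360,000) is divided into 3 shares of $120,000: Niko and Samir each take $120,000; Beatrix's $120,000 share passes to Beatrix's issue.
Beatrix's share ($120,000) is divided into 2 shares of $60,000: Imani and Linnea each take $60,000.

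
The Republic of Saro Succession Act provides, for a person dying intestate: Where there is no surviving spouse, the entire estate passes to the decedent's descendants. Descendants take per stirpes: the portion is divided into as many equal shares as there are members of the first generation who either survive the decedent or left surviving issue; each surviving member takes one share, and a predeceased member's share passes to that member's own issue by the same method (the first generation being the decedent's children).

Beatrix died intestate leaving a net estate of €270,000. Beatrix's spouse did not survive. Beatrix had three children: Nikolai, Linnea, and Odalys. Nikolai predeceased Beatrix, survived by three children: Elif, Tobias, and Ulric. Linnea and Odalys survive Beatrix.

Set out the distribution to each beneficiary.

Elif: €30,000; Tobias: €30,000; Ulric: €30,000; Linnea: €90,000; Odalys: €90,000

The entire €270,000 passes to the descendants.
That amount (€270,000) is divided into 3 shares of €90,000: Linnea and Odalys each take €90,000; Nikolai's €90,000 share passes to Nikolai's issue.
Nikolai's share (€90,000) is divided into 3 shares of €30,000: Elif, Tobias, and Ulric each take €30,000.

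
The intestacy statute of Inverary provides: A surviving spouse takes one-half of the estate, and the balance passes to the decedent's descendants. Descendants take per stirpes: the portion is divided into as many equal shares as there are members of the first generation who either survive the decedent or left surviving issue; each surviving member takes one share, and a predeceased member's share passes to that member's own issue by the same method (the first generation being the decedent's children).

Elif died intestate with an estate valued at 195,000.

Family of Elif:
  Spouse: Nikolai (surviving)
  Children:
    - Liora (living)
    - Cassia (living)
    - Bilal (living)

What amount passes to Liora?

Liora receives 32,500.

Nikolai takes one-half of 195,000 = 97,500. The remaining 97,500 passes to the descendants.
The descendants' portion (97,500) is divided into 3 shares of 32,500: Liora, Cassia, and Bilal each take 32,500.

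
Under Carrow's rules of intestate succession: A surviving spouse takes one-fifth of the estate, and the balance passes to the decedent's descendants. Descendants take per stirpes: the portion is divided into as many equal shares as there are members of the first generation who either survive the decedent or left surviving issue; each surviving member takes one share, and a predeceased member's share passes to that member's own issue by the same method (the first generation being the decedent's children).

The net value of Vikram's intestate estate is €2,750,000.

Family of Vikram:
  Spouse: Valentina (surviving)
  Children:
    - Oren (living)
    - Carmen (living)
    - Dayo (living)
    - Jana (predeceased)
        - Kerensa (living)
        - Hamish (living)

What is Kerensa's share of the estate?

Kerensa receives €275,000.

Valentina takes one-fifth of €2,750,000 = €550,000. The remaining €2,200,000 passes to the descendants.
The descendants' portion (€2,200,000) is divided into 4 shares of €550,000: Oren, Carmen, and Dayo each take €550,000; Jana's €550,000 share passes to Jana's issue.
Jana's share (€550,000) is divided into 2 shares of €275,000: Kerensa and Hamish each take €275,000.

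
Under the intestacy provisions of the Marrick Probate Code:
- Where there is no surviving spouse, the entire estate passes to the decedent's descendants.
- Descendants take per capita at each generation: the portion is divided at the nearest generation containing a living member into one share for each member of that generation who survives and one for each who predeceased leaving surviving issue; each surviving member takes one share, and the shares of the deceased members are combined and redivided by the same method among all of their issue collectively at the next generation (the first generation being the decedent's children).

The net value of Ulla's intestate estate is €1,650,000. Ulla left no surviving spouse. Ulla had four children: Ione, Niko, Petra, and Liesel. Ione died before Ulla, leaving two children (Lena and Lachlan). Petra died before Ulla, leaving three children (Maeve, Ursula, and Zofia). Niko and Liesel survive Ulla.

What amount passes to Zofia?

The entire €1,650,000 passes to the descendants.
That amount (€1,650,000) is divided at the children's generation into 4 shares of €412,500. Niko and Liesel each take €412,500. The 2 shares of the deceased (Ione and Petra) are combined into a pool of €825,000.
That pool (€825,000) is divided at the grandchildren's generation equally among Lena, Lachlan, Maeve, Ursula, and Zofia: €165,000 each.

Zofia receives €165,000.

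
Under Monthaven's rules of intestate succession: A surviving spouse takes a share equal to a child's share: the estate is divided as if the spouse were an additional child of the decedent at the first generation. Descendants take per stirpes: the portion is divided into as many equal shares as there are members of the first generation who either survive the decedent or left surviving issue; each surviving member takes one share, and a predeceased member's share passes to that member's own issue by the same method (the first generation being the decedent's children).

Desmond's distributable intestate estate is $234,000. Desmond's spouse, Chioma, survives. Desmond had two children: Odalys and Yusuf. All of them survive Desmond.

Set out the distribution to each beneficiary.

The spouse counts as an additional share at the children's level, so there are 3 primary shares of $78,000. Chioma takes one such share ($78,000).
The children's combined portion ($156,000) is divided into 2 shares of $78,000: Odalys and Yusuf each take $78,000.

Chioma: $78,000; Odalys: $78,000; Yusuf: $78,000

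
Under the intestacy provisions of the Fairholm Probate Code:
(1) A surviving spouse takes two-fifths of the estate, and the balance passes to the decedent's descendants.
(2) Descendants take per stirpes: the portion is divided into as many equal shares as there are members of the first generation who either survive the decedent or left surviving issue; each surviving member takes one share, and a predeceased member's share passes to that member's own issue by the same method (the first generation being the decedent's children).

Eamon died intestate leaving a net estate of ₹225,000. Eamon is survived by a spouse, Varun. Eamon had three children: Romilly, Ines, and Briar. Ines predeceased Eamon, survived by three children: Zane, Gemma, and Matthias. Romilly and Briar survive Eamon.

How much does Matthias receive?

Matthias receives ₹15,000.

Varun takes two-fifths of ₹225,000 = ₹90,000. The remaining ₹135,000 passes to the descendants.
The descendants' portion (₹135,000) is divided into 3 shares of ₹45,000: Romilly and Briar each take ₹45,000; Ines's ₹45,000 share passes to Ines's issue.
Ines's share (₹45,000) is divided into 3 shares of ₹15,000: Zane, Gemma, and Matthias each take ₹15,000.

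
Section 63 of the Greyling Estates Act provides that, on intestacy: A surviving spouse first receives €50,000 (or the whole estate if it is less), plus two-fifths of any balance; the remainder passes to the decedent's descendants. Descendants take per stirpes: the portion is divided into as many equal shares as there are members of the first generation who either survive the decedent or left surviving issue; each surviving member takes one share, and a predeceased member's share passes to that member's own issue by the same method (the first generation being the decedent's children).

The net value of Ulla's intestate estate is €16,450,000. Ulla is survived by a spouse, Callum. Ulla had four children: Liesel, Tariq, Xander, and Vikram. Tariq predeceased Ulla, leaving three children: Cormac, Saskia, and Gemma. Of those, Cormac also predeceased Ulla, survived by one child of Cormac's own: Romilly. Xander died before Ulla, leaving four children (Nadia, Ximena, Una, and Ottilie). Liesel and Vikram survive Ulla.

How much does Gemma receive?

Callum first takes €50,000, leaving a balance of €16,400,000. Callum then takes two-fifths of the balance (€6,560,000), for a total of €6,610,000. The remaining €9,840,000 passes to the descendants.
The descendants' portion (€9,840,000) is divided into 4 shares of €2,460,000: Liesel and Vikram each take €2,460,000; Tariq's €2,460,000 share passes to Tariq's issue; Xander's €2,460,000 share passes to Xander's issue.
Tariq's share (€2,460,000) is divided into 3 shares of €820,000: Saskia and Gemma each take €820,000; Cormac's €820,000 share passes to Cormac's issue.
Cormac's share (€820,000) passes entirely to Romilly.
Xander's share (€2,460,000) is divided into 4 shares of €615,000: Nadia, Ximena, Una, and Ottilie each take €615,000.

Gemma receives €820,000.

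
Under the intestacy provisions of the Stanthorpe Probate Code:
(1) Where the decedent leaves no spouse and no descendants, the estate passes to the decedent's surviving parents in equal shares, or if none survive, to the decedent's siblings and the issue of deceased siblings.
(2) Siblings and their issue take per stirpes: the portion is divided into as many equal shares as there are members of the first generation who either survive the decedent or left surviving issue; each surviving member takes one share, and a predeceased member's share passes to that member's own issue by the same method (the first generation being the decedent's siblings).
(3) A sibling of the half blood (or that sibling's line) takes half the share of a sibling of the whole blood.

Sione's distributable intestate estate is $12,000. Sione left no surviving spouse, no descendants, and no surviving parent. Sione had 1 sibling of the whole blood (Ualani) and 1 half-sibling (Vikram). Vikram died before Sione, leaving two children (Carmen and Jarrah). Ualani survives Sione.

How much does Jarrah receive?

Jarrah receives $2,000.

The entire $12,000 passes to the siblings and their issue.
Counting each half-blood sibling's line as half a unit, there are 3/2 units in $12,000, so one unit is $8,000. Whole-blood lines (Ualani) take $8,000 each; half-blood lines (Vikram) take $4,000 each.
Vikram's share ($4,000) is divided into 2 shares of $2,000: Carmen and Jarrah each take $2,000.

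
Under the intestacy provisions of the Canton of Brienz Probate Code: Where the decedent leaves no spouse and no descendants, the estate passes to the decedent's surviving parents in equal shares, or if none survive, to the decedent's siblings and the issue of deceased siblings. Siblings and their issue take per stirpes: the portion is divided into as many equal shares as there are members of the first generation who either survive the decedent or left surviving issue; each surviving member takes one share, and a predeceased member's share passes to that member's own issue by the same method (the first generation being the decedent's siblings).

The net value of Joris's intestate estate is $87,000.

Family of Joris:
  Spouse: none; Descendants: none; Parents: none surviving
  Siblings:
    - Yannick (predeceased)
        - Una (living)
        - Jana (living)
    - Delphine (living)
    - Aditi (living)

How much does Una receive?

The entire $87,000 passes to the siblings and their issue.
That amount ($87,000) is divided into 3 shares of $29,000: Delphine and Aditi each take $29,000; Yannick's $29,000 share passes to Yannick's issue.
Yannick's share ($29,000) is divided into 2 shares of $14,500: Una and Jana each take $14,500.

Una receives $14,500.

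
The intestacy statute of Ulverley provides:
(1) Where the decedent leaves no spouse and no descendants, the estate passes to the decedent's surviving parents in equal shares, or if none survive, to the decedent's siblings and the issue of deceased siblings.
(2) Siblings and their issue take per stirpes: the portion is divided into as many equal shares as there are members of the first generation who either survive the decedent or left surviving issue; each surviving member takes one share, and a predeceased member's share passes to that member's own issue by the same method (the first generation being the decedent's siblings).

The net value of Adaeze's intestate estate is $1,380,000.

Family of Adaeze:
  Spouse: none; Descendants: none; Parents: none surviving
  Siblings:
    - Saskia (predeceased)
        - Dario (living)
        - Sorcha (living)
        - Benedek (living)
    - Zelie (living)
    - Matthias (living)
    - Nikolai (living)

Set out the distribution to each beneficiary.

Dario: $115,000; Sorcha: $115,000; Benedek: $115,000; Zelie: $345,000; Matthias: $345,000; Nikolai: $345,000

The entire $1,380,000 passes to the siblings and their issue.
That amount ($1,380,000) is divided into 4 shares of $345,000: Zelie, Matthias, and Nikolai each take $345,000; Saskia's $345,000 share passes to Saskia's issue.
Saskia's share ($345,000) is divided into 3 shares of $115,000: Dario, Sorcha, and Benedek each take $115,000.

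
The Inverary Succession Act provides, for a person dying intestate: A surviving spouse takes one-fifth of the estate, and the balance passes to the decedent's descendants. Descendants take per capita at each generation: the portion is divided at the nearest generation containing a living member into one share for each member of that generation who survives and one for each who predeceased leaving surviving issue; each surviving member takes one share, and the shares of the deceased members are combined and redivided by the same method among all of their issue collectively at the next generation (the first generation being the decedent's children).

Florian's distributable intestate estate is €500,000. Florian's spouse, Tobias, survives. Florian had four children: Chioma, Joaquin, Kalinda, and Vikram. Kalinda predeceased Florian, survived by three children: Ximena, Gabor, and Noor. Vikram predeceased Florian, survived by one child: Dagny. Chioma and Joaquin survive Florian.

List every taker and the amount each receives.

Tobias: €100,000; Chioma: €100,000; Joaquin: €100,000; Ximena: €50,000; Gabor: €50,000; Noor: €50,000; Dagny: €50,000

Tobias takes one-fifth of €500,000 = €100,000. The remaining €400,000 passes to the descendants.
The descendants' portion (€400,000) is divided at the children's generation into 4 shares of €100,000. Chioma and Joaquin each take €100,000. The 2 shares of the deceased (Kalinda and Vikram) are combined into a pool of €200,000.
That pool (€200,000) is divided at the grandchildren's generation equally among Ximena, Gabor, Noor, and Dagny: €50,000 each.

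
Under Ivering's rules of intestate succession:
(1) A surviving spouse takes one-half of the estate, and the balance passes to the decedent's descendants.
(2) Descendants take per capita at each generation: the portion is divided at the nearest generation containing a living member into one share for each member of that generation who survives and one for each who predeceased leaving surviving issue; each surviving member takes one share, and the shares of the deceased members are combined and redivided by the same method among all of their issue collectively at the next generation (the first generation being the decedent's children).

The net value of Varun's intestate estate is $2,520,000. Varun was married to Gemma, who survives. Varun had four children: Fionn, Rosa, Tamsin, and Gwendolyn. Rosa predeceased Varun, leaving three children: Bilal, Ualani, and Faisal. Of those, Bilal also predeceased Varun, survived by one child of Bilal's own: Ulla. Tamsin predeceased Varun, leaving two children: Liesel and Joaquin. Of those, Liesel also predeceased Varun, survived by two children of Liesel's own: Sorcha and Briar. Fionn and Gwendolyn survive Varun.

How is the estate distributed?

Gemma: $1,260,000; Fionn: $315,000; Ulla: $84,000; Ualani: $126,000; Faisal: $126,000; Sorcha: $84,000; Briar: $84,000; Joaquin: $126,000; Gwendolyn: $315,000

Gemma takes one-half of $2,520,000 = $1,260,000. The remaining $1,260,000 passes to the descendants.
The descendants' portion ($1,260,000) is divided at the children's generation into 4 shares of $315,000. Fionn and Gwendolyn each take $315,000. The 2 shares of the deceased (Rosa and Tamsin) are combined into a pool of $630,000.
That pool ($630,000) is divided at the grandchildren's generation into 5 shares of $126,000. Ualani, Faisal, and Joaquin each take $126,000. The 2 shares of the deceased (Bilal and Liesel) are combined into a pool of $252,000.
That pool ($252,000) is divided at the great-grandchildren's generation equally among Ulla, Sorcha, and Briar: $84,000 each.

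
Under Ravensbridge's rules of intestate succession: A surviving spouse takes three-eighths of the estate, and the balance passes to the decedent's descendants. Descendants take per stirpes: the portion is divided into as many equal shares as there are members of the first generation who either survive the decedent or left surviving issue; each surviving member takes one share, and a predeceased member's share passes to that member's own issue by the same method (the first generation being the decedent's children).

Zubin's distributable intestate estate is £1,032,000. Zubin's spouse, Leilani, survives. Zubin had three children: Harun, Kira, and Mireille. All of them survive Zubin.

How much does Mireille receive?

Leilani takes three-eighths of £1,032,000 = £387,000. The remaining £645,000 passes to the descendants.
The descendants' portion (£645,000) is divided into 3 shares of £215,000: Harun, Kira, and Mireille each take £215,000.

Mireille receives £215,000.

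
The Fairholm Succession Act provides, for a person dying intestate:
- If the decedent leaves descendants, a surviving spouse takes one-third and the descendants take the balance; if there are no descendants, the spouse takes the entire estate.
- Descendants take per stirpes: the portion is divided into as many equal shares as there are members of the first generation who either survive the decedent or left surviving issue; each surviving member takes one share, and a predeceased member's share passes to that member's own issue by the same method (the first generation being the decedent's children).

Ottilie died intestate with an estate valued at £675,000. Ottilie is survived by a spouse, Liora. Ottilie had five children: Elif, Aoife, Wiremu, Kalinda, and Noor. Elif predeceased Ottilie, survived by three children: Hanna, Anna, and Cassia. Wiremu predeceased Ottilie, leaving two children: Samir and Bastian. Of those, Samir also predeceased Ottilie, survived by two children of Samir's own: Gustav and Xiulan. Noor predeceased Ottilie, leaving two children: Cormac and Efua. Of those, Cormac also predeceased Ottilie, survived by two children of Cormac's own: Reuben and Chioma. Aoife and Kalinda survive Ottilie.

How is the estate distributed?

Liora takes one-third of £675,000 = £225,000. The remaining £450,000 passes to the descendants.
The descendants' portion (£450,000) is divided into 5 shares of £90,000: Aoife and Kalinda each take £90,000; Elif's £90,000 share passes to Elif's issue; Wiremu's £90,000 share passes to Wiremu's issue; Noor's £90,000 share passes to Noor's issue.
Elif's share (£90,000) is divided into 3 shares of £30,000: Hanna, Anna, and Cassia each take £30,000.
Wiremu's share (£90,000) is divided into 2 shares of £45,000: Bastian takes £45,000; Samir's £45,000 share passes to Samir's issue.
Samir's share (£45,000) is divided into 2 shares of £22,500: Gustav and Xiulan each take £22,500.
Noor's share (£90,000) is divided into 2 shares of £45,000: Efua takes £45,000; Cormac's £45,000 share passes to Cormac's issue.
Cormac's share (£45,000) is divided into 2 shares of £22,500: Reuben and Chioma each take £22,500.

Liora: £225,000; Hanna: £30,000; Anna: £30,000; Cassia: £30,000; Aoife: £90,000; Gustav: £22,500; Xiulan: £22,500; Bastian: £45,000; Kalinda: £90,000; Reuben: £22,500; Chioma: £22,500; Efua: £45,000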